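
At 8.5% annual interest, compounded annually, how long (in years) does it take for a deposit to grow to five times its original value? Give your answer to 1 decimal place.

19.7 years

(1 + 0.085)^t = 5.
t = ln 5 / ln(1 + 0.085) ≈ 1.6094/0.08158 ≈ 19.7283.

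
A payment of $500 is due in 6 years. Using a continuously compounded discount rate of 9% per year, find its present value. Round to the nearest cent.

P = A·e^(−rt) = 500·e^(−0.54).
e^(−0.54) ≈ 0.582748252, so P ≈ 291.3741.

$291.37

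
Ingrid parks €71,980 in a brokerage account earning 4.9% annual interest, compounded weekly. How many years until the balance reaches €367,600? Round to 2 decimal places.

33.29 years

(1 + 0.000942308)^(52t) = 367,600/71,980 = 5.107.
52t·ln(1 + 0.000942308) = ln(5.107); 52t = 1.6306/0.000941864 ≈ 1731.2554.
t ≈ 33.2934 years.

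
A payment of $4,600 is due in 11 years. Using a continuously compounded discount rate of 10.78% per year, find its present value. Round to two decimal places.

$1,405.31

P = A·e^(−rt) = 4,600·e^(−1.1858).
e^(−1.1858) ≈ 0.3055016804, so P ≈ 1,405.3077.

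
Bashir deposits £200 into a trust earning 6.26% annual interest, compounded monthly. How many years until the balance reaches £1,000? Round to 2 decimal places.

25.78 years

We need (1 + 0.00521667)^(12t) = 5, so 12t = ln 5 / ln 1.005217 ≈ 309.3225.
t ≈ 309.3225/12 = 25.7769 years.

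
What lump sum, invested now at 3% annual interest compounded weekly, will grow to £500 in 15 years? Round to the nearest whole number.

Growth factor = (1 + 0.03/52)^780 ≈ 1.5681087.
P = 500/1.5681087 ≈ 318.8554.

£319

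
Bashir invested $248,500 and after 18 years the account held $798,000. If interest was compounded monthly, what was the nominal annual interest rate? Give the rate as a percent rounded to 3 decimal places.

6.499%

The 216-period growth factor is 798,000/248,500 = 3.21127.
r/12 = 3.21127^(1/216) − 1 ≈ 0.00541584, so r ≈ 12·0.00541584 = 6.49901%.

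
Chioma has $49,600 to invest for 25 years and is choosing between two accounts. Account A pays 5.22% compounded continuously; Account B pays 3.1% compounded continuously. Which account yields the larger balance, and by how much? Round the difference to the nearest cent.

Account A, by $75,248.01

A: e^(0.0522·25) = e^1.305 ≈ 3.68768909371, so 49,600 × 3.68768909371 ≈ 182,909.3790.
B: e^(0.031·25) = e^0.775 ≈ 2.17059212718, so 49,600 × 2.17059212718 ≈ 107,661.3695.
Difference ≈ 75,248.0095 in favor of A.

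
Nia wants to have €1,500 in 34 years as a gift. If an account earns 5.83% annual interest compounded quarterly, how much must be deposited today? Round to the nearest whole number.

€210

Growth factor = (1 + 0.014575)^136 ≈ 7.155587792.
P = 1,500/7.155587792 ≈ 209.6264.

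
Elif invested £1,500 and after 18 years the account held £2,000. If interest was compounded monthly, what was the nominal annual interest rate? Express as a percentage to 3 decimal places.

(1 + r/12)^216 = 2,000/1,500 = 1.33333.
1 + r/12 = 1.33333^(1/216) ≈ 1.001333, so r/12 ≈ 0.00133275.
r ≈ 12·0.00133275 = 1.59930%.

1.599%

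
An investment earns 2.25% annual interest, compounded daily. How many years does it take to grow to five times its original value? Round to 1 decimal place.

71.5 years

(1 + 0.0000616438)^(365t) = 5.
365t = ln 5 / ln(1 + 0.0000616438) ≈ 1.6094/6.16419e-05 ≈ 26109.4642.
t ≈ 71.5328.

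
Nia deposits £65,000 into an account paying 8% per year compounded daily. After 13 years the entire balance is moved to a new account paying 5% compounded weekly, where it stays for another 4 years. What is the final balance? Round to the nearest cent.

£224,567.70

After 13 years at 8%: 65,000 × 2.8288946266 ≈ 183,878.1507.
Then 4 years at 5%: 183,878.1507 × 1.22128539646 ≈ 224,567.7002.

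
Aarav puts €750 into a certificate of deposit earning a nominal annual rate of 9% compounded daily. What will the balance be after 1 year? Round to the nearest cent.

Growth factor = (1 + 0.09/365)^365 ≈ 1.09416214.
A ≈ 750 × 1.09416214 ≈ 820.6216.

€820.62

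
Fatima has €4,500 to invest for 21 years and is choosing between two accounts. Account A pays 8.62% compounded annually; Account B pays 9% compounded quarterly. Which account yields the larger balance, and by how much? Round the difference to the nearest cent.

Account B, by €3,623.92

A: (1 + 0.0862)^21 ≈ 5.6768284141, so 4,500 × 5.6768284141 ≈ 25,545.7279.
B: (1 + 0.0225)^84 ≈ 6.4821429025, so 4,500 × 6.4821429025 ≈ 29,169.6431.
Difference ≈ 3,623.9152 in favor of B.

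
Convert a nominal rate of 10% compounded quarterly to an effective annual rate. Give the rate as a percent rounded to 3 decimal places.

10.381%

EAR = (1 + 10%/4)^4 − 1 = (1 + 0.025)^4 − 1.
(1 + 0.025)^4 ≈ 1.103813, so EAR ≈ 10.38129%.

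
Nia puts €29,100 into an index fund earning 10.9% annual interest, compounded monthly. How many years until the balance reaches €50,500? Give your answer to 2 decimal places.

We need (1 + 0.00908333)^(12t) = 1.7354, so 12t = ln 1.7354 / ln 1.009083 ≈ 60.9616.
t ≈ 60.9616/12 = 5.0801 years.

5.08 years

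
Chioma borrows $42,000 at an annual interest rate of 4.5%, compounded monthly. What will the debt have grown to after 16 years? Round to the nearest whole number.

Growth factor = (1 + 0.00375)^192 ≈ 2.051668502.
A ≈ 42,000 × 2.051668502 ≈ 86,170.0771.

$86,170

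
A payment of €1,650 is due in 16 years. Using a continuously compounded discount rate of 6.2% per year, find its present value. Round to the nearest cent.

€611.88

P = A·e^(−rt) = 1,650·e^(−0.992).
e^(−0.992) ≈ 0.3708342803, so P ≈ 611.8766.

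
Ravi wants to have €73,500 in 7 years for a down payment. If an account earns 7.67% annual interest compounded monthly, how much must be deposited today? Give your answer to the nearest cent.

€43,038.45

Growth factor = (1 + 0.0767/12)^84 ≈ 1.7077751365.
P = 73,500/1.7077751365 ≈ 43,038.4530.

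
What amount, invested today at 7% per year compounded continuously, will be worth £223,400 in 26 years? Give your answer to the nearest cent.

P = A·e^(−rt) = 223,400·e^(−1.82).
e^(−1.82) ≈ 0.162025750934, so P ≈ 36,196.5528.

£36,196.55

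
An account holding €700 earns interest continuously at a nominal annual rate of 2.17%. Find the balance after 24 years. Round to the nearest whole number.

€1,178

A = P·e^(rt) = 700·e^(0.0217·24) = 700·e^0.5208.
e^0.5208 ≈ 1.68337381, so A ≈ 1,178.3617.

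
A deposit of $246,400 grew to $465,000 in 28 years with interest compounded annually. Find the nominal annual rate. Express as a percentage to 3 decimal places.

The 28-period growth factor is 465,000/246,400 = 1.88718.
r = 1.88718^(1/28) − 1 ≈ 0.0229407, i.e. 2.29407%.

2.294%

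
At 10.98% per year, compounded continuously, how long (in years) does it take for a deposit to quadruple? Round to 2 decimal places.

12.63 years

e^(0.1098t) = 4, so 0.1098t = ln 4 ≈ 1.3863.
t ≈ 1.3863/0.1098 ≈ 12.6256.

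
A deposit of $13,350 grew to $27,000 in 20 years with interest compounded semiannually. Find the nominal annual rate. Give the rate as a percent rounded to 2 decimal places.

(1 + r/2)^40 = 27,000/13,350 = 2.02247.
1 + r/2 = 2.02247^(1/40) ≈ 1.017764, so r/2 ≈ 0.0177639.
r ≈ 2·0.0177639 = 3.55279%.

3.55%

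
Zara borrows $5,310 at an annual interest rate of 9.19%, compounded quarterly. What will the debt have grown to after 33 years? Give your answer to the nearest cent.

$106,482.25

Periodic rate = 9.19%/4 = 0.022975; periods = 4·33 = 132.
A = 5,310·(1 + 0.022975)^132 ≈ 5,310·20.0531537191 ≈ 106,482.2462.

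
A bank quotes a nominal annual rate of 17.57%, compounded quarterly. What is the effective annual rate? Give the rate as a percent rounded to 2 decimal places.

One year is 4 periods at 0.043925 each: (1 + 0.043925)^4 ≈ 1.187619.
EAR = 1.187619 − 1 ≈ 18.76192%.

18.76%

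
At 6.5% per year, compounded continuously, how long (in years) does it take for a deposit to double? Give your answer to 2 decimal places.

e^(0.065t) = 2, so 0.065t = ln 2 ≈ 0.69315.
t ≈ 0.69315/0.065 ≈ 10.6638.

10.66 years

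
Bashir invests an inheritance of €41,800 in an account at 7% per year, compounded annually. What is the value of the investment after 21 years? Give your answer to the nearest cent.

€173,075.51

Growth factor = (1 + 0.07)^21 ≈ 4.14056237486.
A ≈ 41,800 × 4.14056237486 ≈ 173,075.5073.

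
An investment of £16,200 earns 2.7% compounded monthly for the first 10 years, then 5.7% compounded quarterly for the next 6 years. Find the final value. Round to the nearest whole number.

£29,794

Phase 1: 16,200·(1 + 0.00225)^120 ≈ 21,214.9887.
Phase 2: 21,214.9887·(1 + 0.01425)^24 ≈ 29,793.6148.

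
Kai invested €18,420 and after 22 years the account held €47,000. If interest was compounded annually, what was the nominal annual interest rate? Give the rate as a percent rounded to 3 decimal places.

4.350%

The 22-period growth factor is 47,000/18,420 = 2.55157.
r = 2.55157^(1/22) − 1 ≈ 0.0434972, i.e. 4.34972%.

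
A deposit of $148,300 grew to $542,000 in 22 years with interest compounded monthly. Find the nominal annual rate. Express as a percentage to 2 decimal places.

The 264-period growth factor is 542,000/148,300 = 3.65475.
r/12 = 3.65475^(1/264) − 1 ≈ 0.00492127, so r ≈ 12·0.00492127 = 5.90552%.

5.91%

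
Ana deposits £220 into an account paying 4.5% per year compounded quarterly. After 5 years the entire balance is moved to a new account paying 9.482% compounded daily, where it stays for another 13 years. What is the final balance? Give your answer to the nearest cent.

After 5 years at 4.5%: 220 × 1.25075052 ≈ 275.1651.
Then 13 years at 9.482%: 275.1651 × 3.42979303 ≈ 943.7594.

£943.76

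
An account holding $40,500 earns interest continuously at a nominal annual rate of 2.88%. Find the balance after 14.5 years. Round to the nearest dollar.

A = P·e^(rt) = 40,500·e^(0.0288·14.5) = 40,500·e^0.4176.
e^0.4176 ≈ 1.5183132276, so A ≈ 61,491.6857.

$61,492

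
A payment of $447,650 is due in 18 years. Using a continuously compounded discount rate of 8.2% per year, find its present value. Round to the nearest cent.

$102,310.44

P = A·e^(−rt) = 447,650·e^(−1.476).
e^(−1.476) ≈ 0.228550062669, so P ≈ 102,310.4356.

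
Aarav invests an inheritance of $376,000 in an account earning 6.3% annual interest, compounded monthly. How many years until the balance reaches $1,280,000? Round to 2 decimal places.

We need (1 + 0.00525)^(12t) = 3.4043, so 12t = ln 3.4043 / ln 1.00525 ≈ 233.9503.
t ≈ 233.9503/12 = 19.4959 years.

19.50 years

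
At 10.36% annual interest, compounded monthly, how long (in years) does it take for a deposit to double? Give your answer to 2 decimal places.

6.72 years

(1 + 0.00863333)^(12t) = 2.
12t = ln 2 / ln(1 + 0.00863333) ≈ 0.69315/0.00859628 ≈ 80.6334.
t ≈ 6.7194.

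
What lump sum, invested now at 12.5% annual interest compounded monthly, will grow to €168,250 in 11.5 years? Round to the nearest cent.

Growth factor = (1 + 0.125/12)^138 ≈ 4.17896919018.
P = 168,250/4.17896919018 ≈ 40,261.1248.

€40,261.12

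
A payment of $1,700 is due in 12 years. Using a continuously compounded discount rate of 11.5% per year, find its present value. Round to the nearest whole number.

P = A·e^(−rt) = 1,700·e^(−1.38).
e^(−1.38) ≈ 0.2515785531, so P ≈ 427.6835.

$428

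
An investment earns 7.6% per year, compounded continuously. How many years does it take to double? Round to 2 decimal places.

e^(0.076t) = 2, so 0.076t = ln 2 ≈ 0.69315.
t ≈ 0.69315/0.076 ≈ 9.1204.

9.12 years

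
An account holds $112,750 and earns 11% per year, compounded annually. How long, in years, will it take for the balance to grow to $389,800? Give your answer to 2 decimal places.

We need (1 + 0.11)^t = 3.4572, so t = ln 3.4572 / ln 1.11 ≈ 11.8864.

11.89 years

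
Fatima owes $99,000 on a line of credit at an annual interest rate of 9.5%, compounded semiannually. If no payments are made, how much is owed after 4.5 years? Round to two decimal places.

Growth factor = (1 + 0.0475)^9 ≈ 1.51840031348.
A ≈ 99,000 × 1.51840031348 ≈ 150,321.6310.

$150,321.63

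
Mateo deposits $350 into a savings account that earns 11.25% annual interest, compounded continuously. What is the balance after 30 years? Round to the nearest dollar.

A = P·e^(rt) = 350·e^(0.1125·30) = 350·e^3.375.
e^3.375 ≈ 29.224283781, so A ≈ 10,228.4993.

$10,228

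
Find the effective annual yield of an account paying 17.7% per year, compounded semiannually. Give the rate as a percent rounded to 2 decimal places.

18.48%

One year is 2 periods at 0.0885 each: (1 + 0.0885)^2 ≈ 1.184832.
EAR = 1.184832 − 1 ≈ 18.48323%.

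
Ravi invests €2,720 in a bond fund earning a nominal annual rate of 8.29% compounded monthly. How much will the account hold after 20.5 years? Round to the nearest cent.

Growth factor = (1 + 0.0829/12)^246 ≈ 5.4390625063.
A ≈ 2,720 × 5.4390625063 ≈ 14,794.2500.

€14,794.25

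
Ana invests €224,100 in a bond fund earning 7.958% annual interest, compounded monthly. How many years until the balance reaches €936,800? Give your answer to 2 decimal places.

18.03 years

(1 + 0.00663167)^(12t) = 936,800/224,100 = 4.1803.
12t·ln(1 + 0.00663167) = ln(4.1803); 12t = 1.4304/0.00660977 ≈ 216.4034.
t ≈ 18.0336 years.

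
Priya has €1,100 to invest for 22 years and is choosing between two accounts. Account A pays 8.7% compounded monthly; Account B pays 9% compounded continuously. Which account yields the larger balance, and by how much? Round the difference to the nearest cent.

Account A growth factor: (1 + 0.00725)^264 ≈ 6.73350024; balance ≈ 7,406.8503.
Account B growth factor: e^(0.09·22) = e^1.98 ≈ 7.242742985; balance ≈ 7,967.0173.
Account B is larger by 560.1670.

Account B, by €560.17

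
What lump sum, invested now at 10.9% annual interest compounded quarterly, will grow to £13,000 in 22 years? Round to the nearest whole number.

Growth factor = (1 + 0.02725)^88 ≈ 10.653717931.
P = 13,000/10.653717931 ≈ 1,220.2313.

£1,220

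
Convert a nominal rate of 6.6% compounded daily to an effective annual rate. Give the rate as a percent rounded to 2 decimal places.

EAR = (1 + 6.6%/365)^365 − 1 = (1 + 0.000180822)^365 − 1.
(1 + 0.000180822)^365 ≈ 1.06822, so EAR ≈ 6.82203%.

6.82%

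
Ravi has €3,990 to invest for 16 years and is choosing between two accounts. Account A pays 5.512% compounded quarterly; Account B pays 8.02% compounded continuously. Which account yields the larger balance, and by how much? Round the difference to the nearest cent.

Account B, by €4,816.47

A: (1 + 0.01378)^64 ≈ 2.401032427, so 3,990 × 2.401032427 ≈ 9,580.1194.
B: e^(0.0802·16) = e^1.2832 ≈ 3.6081674071, so 3,990 × 3.6081674071 ≈ 14,396.5880.
Difference ≈ 4,816.4686 in favor of B.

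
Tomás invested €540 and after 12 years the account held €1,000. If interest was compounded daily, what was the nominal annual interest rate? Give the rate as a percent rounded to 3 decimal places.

5.135%

The 4380-period growth factor is 1,000/540 = 1.85185.
r/365 = 1.85185^(1/4380) − 1 ≈ 0.000140692, so r ≈ 365·0.000140692 = 5.13525%.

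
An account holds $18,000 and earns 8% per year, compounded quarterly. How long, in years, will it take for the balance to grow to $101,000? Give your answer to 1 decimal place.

21.8 years

(1 + 0.02)^(4t) = 101,000/18,000 = 5.6111.
4t·ln(1 + 0.02) = ln(5.6111); 4t = 1.7247/0.0198026 ≈ 87.0970.
t ≈ 21.7742 years.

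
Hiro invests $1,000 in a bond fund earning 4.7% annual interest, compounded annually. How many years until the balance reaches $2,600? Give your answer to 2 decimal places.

20.80 years

We need (1 + 0.047)^t = 2.6, so t = ln 2.6 / ln 1.047 ≈ 20.8041.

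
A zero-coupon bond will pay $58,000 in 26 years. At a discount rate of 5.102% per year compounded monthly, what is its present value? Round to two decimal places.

Periodic rate = 5.102%/12 = 0.00425167; 312 periods.
P = 58,000/(1 + 0.05102/12)^312 ≈ 58,000/3.7573277772 ≈ 15,436.5026.

$15,436.50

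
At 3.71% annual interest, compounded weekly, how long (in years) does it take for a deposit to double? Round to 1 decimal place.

18.7 years

(1 + 0.000713462)^(52t) = 2.
52t = ln 2 / ln(1 + 0.000713462) ≈ 0.69315/0.000713207 ≈ 971.8736.
t ≈ 18.6899.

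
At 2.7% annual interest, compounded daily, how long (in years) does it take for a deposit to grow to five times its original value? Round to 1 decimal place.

(1 + 0.0000739726)^(365t) = 5.
365t = ln 5 / ln(1 + 0.0000739726) ≈ 1.6094/7.39699e-05 ≈ 21758.0209.
t ≈ 59.6110.

59.6 years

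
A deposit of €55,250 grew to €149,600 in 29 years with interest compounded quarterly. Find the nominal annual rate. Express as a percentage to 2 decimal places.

3.45%

(1 + r/4)^116 = 149,600/55,250 = 2.70769.
1 + r/4 = 2.70769^(1/116) ≈ 1.008624, so r/4 ≈ 0.00862402.
r ≈ 4·0.00862402 = 3.44961%.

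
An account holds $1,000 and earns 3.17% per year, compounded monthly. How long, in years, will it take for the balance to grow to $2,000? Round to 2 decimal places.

21.89 years

(1 + 0.00264167)^(12t) = 2,000/1,000 = 2.
12t·ln(1 + 0.00264167) = ln(2); 12t = 0.69315/0.00263818 ≈ 262.7365.
t ≈ 21.8947 years.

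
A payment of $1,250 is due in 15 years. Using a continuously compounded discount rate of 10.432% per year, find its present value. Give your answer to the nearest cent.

$261.41

P = A·e^(−rt) = 1,250·e^(−1.5648).
e^(−1.5648) ≈ 0.209129835, so P ≈ 261.4123.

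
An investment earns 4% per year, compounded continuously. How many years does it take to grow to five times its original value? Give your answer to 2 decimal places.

e^(0.04t) = 5, so 0.04t = ln 5 ≈ 1.6094.
t ≈ 1.6094/0.04 ≈ 40.2359.

40.24 years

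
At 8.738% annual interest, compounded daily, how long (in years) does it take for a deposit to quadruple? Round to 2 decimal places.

15.87 years

(1 + 0.000239397)^(365t) = 4.
365t = ln 4 / ln(1 + 0.000239397) ≈ 1.3863/0.000239369 ≈ 5791.4627.
t ≈ 15.8670.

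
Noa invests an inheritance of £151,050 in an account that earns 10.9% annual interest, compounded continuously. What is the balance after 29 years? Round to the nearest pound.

A = P·e^(rt) = 151,050·e^(0.109·29) = 151,050·e^3.161.
e^3.161 ≈ 23.59417831422, so A ≈ 3,563,900.6344.

£3,563,901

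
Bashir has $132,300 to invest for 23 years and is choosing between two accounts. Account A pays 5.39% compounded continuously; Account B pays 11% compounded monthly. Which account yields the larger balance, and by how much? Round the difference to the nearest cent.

Account B, by $1,184,756.41

A: e^(0.0539·23) = e^1.2397 ≈ 3.45457693621, so 132,300 × 3.45457693621 ≈ 457,040.5287.
B: (1 + 0.11/12)^276 ≈ 12.40965187008, so 132,300 × 12.40965187008 ≈ 1,641,796.9424.
Difference ≈ 1,184,756.4138 in favor of B.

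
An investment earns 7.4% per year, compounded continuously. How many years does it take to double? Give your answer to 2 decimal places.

9.37 years

e^(0.074t) = 2, so 0.074t = ln 2 ≈ 0.69315.
t ≈ 0.69315/0.074 ≈ 9.3669.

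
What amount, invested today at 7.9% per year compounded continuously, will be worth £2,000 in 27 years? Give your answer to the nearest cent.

£236.96

P = A·e^(−rt) = 2,000·e^(−2.133).
e^(−2.133) ≈ 0.1184813162, so P ≈ 236.9626.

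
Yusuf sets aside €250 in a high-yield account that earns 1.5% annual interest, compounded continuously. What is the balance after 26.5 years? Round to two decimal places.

A = P·e^(rt) = 250·e^(0.015·26.5) = 250·e^0.3975.
e^0.3975 ≈ 1.48809979, so A ≈ 372.0249.

€372.02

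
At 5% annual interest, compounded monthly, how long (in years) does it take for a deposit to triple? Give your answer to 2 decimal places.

22.02 years

(1 + 0.00416667)^(12t) = 3.
12t = ln 3 / ln(1 + 0.00416667) ≈ 1.0986/0.00415801 ≈ 264.2159.
t ≈ 22.0180.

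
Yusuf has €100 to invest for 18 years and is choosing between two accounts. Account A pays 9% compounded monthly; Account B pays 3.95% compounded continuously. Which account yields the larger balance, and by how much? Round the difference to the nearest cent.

Account A growth factor: (1 + 0.0075)^216 ≈ 5.02263756; balance ≈ 502.2638.
Account B growth factor: e^(0.0395·18) = e^0.711 ≈ 2.03602627; balance ≈ 203.6026.
Account A is larger by 298.6611.

Account A, by €298.66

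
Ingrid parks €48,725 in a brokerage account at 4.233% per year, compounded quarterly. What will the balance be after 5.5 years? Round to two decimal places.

€61,422.98

Growth factor = (1 + 0.0105825)^22 ≈ 1.2606049694.
A ≈ 48,725 × 1.2606049694 ≈ 61,422.9771.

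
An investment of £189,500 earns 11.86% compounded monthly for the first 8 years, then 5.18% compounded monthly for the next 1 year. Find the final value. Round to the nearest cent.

£512,971.12

Phase 1: 189,500·(1 + 0.1186/12)^96 ≈ 487,130.0044.
Phase 2: 487,130.0044·(1 + 0.0518/12)^12 ≈ 512,971.1245.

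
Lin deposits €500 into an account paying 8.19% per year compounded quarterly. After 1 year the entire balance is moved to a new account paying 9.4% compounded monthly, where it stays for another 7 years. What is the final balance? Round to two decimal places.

€1,044.32

After 1 years at 8.19%: 500 × 1.084449864 ≈ 542.2249.
Then 7 years at 9.4%: 542.2249 × 1.925982473 ≈ 1,044.3157.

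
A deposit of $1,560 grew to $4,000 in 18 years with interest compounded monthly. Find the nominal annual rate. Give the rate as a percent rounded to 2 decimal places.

(1 + r/12)^216 = 4,000/1,560 = 2.5641.
1 + r/12 = 2.5641^(1/216) ≈ 1.004369, so r/12 ≈ 0.00436881.
r ≈ 12·0.00436881 = 5.24258%.

5.24%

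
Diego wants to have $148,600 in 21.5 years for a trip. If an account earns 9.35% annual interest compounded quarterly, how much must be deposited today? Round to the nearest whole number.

Periodic rate = 9.35%/4 = 0.023375; 86 periods.
P = 148,600/(1 + 0.023375)^86 ≈ 148,600/7.29445907735 ≈ 20,371.6271.

$20,372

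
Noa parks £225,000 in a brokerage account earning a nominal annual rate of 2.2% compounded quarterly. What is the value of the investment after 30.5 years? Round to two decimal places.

Periodic rate = 2.2%/4 = 0.0055; periods = 4·30.5 = 122.
A = 225,000·(1 + 0.0055)^122 ≈ 225,000·1.95259935627 ≈ 439,334.8552.

£439,334.86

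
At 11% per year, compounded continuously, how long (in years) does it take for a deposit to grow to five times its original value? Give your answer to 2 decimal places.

14.63 years

e^(0.11t) = 5, so 0.11t = ln 5 ≈ 1.6094.
t ≈ 1.6094/0.11 ≈ 14.6313.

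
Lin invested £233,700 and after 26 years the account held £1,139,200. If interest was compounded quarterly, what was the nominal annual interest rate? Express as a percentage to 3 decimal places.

6.139%

The 104-period growth factor is 1,139,200/233,700 = 4.87463.
r/4 = 4.87463^(1/104) − 1 ≈ 0.0153478, so r ≈ 4·0.0153478 = 6.13911%.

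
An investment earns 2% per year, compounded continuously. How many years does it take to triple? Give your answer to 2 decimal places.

e^(0.02t) = 3, so 0.02t = ln 3 ≈ 1.0986.
t ≈ 1.0986/0.02 ≈ 54.9306.

54.93 years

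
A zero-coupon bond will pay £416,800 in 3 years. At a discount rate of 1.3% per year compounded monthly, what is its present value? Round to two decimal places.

£400,866.16

Periodic rate = 1.3%/12 = 0.00108333; 36 periods.
P = 416,800/(1 + 0.013/12)^36 ≈ 416,800/1.03974853458 ≈ 400,866.1577.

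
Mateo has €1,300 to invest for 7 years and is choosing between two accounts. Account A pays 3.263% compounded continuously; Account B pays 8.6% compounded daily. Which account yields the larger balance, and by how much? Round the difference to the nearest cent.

Account A growth factor: e^(0.03263·7) = e^0.22841 ≈ 1.256600426; balance ≈ 1,633.5806.
Account B growth factor: (1 + 0.086/365)^2555 ≈ 1.825637225; balance ≈ 2,373.3284.
Account B is larger by 739.7478.

Account B, by €739.75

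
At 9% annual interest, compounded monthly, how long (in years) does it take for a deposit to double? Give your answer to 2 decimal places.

(1 + 0.0075)^(12t) = 2.
12t = ln 2 / ln(1 + 0.0075) ≈ 0.69315/0.00747201 ≈ 92.7658.
t ≈ 7.7305.

7.73 years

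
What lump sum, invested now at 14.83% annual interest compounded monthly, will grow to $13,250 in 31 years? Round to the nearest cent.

$137.36

Growth factor = (1 + 0.1483/12)^372 ≈ 96.459614204.
P = 13,250/96.459614204 ≈ 137.3632.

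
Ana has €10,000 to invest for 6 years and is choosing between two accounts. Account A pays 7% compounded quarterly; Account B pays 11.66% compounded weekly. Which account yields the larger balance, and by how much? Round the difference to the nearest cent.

Account B, by €4,949.29

A: (1 + 0.0175)^24 ≈ 1.5164427864, so 10,000 × 1.5164427864 ≈ 15,164.4279.
B: (1 + 0.1166/52)^312 ≈ 2.0113714671, so 10,000 × 2.0113714671 ≈ 20,113.7147.
Difference ≈ 4,949.2868 in favor of B.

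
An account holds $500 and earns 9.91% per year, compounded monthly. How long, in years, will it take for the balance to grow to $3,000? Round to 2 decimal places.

(1 + 0.00825833)^(12t) = 3,000/500 = 6.
12t·ln(1 + 0.00825833) = ln(6); 12t = 1.7918/0.00822442 ≈ 217.8585.
t ≈ 18.1549 years.

18.15 years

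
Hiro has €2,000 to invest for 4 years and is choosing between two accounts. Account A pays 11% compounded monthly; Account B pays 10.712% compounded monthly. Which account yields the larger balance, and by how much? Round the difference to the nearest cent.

Account A, by €35.18

A: (1 + 0.11/12)^48 ≈ 1.549598048, so 2,000 × 1.549598048 ≈ 3,099.1961.
B: (1 + 0.10712/12)^48 ≈ 1.532007331, so 2,000 × 1.532007331 ≈ 3,064.0147.
Difference ≈ 35.1814 in favor of A.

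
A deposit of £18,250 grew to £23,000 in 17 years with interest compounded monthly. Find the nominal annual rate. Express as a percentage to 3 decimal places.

The 204-period growth factor is 23,000/18,250 = 1.26027.
r/12 = 1.26027^(1/204) − 1 ≈ 0.00113461, so r ≈ 12·0.00113461 = 1.36153%.

1.362%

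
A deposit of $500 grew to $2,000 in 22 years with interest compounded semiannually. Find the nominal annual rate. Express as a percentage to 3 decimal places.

(1 + r/2)^44 = 2,000/500 = 4.
1 + r/2 = 4^(1/44) ≈ 1.032008, so r/2 ≈ 0.0320083.
r ≈ 2·0.0320083 = 6.40166%.

6.402%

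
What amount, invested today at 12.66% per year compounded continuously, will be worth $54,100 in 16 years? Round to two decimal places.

P = A·e^(−rt) = 54,100·e^(−2.0256).
e^(−2.0256) ≈ 0.13191467064, so P ≈ 7,136.5837.

$7,136.58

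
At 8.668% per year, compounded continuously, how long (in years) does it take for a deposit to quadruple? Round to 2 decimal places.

15.99 years

e^(0.08668t) = 4, so 0.08668t = ln 4 ≈ 1.3863.
t ≈ 1.3863/0.08668 ≈ 15.9932.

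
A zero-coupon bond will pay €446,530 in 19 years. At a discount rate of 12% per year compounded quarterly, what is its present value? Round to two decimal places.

€47,230.39

Periodic rate = 12%/4 = 0.03; 76 periods.
P = 446,530/(1 + 0.03)^76 ≈ 446,530/9.45429343768 ≈ 47,230.3936.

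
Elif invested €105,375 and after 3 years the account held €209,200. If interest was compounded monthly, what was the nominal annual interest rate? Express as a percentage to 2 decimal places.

(1 + r/12)^36 = 209,200/105,375 = 1.98529.
1 + r/12 = 1.98529^(1/36) ≈ 1.019232, so r/12 ≈ 0.0192316.
r ≈ 12·0.0192316 = 23.07795%.

23.08%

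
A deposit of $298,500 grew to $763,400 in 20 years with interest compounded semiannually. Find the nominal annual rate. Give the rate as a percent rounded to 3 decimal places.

4.751%

The 40-period growth factor is 763,400/298,500 = 2.55745.
r/2 = 2.55745^(1/40) − 1 ≈ 0.023753, so r ≈ 2·0.023753 = 4.75060%.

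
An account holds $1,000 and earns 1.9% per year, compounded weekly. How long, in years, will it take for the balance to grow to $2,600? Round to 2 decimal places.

(1 + 0.000365385)^(52t) = 2,600/1,000 = 2.6.
52t·ln(1 + 0.000365385) = ln(2.6); 52t = 0.95551/0.000365318 ≈ 2615.5617.
t ≈ 50.2993 years.

50.30 years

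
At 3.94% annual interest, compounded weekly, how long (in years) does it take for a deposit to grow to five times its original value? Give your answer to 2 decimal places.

40.86 years

(1 + 0.000757692)^(52t) = 5.
52t = ln 5 / ln(1 + 0.000757692) ≈ 1.6094/0.000757405 ≈ 2124.9359.
t ≈ 40.8642.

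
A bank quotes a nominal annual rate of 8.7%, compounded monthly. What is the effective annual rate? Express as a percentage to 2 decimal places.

9.06%

EAR = (1 + 8.7%/12)^12 − 1 = (1 + 0.00725)^12 − 1.
(1 + 0.00725)^12 ≈ 1.090554, so EAR ≈ 9.05543%.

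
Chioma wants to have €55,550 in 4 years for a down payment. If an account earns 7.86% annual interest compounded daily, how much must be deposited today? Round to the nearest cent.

Periodic rate = 7.86%/365 = 0.000215342; 1460 periods.
P = 55,550/(1 + 0.0786/365)^1460 ≈ 55,550/1.3693910514 ≈ 40,565.4761.

€40,565.48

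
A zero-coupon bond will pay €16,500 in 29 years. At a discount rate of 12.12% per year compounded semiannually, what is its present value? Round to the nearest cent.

Growth factor = (1 + 0.0606)^58 ≈ 30.338501177.
P = 16,500/30.338501177 ≈ 543.8634.

€543.86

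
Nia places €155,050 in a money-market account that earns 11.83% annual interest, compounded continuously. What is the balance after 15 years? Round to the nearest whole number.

A = P·e^(rt) = 155,050·e^(0.1183·15) = 155,050·e^1.7745.
e^1.7745 ≈ 5.89733173316, so A ≈ 914,381.2852.

€914,381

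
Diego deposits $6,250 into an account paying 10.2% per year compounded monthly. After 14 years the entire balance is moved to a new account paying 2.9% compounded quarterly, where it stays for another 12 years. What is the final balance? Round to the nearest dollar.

Phase 1: 6,250·(1 + 0.0085)^168 ≈ 25,907.8662.
Phase 2: 25,907.8662·(1 + 0.00725)^48 ≈ 36,645.5207.

$36,646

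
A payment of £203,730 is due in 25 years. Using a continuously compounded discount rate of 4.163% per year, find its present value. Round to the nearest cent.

P = A·e^(−rt) = 203,730·e^(−1.04075).
e^(−1.04075) ≈ 0.353189690332, so P ≈ 71,955.3356.

£71,955.34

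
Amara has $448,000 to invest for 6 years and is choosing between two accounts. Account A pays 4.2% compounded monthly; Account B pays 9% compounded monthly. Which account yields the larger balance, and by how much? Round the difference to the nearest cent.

A: (1 + 0.0035)^72 ≈ 1.28603009338, so 448,000 × 1.28603009338 ≈ 576,141.4818.
B: (1 + 0.0075)^72 ≈ 1.71255270682, so 448,000 × 1.71255270682 ≈ 767,223.6127.
Difference ≈ 191,082.1308 in favor of B.

Account B, by $191,082.13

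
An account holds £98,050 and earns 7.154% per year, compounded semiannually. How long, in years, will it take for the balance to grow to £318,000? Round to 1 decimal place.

16.7 years

We need (1 + 0.03577)^(2t) = 3.2432, so 2t = ln 3.2432 / ln 1.03577 ≈ 33.4776.
t ≈ 33.4776/2 = 16.7388 years.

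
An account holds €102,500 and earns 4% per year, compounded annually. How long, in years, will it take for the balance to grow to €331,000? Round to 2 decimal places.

(1 + 0.04)^t = 331,000/102,500 = 3.2293.
t·ln(1 + 0.04) = ln(3.2293); t = 1.1723/0.0392207 ≈ 29.8887.

29.89 years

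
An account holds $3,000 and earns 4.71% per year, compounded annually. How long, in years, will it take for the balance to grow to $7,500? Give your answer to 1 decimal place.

We need (1 + 0.0471)^t = 2.5, so t = ln 2.5 / ln 1.0471 ≈ 19.9088.

19.9 years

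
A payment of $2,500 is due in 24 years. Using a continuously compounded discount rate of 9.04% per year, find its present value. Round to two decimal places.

$285.56

P = A·e^(−rt) = 2,500·e^(−2.1696).
e^(−2.1696) ≈ 0.1142232971, so P ≈ 285.5582.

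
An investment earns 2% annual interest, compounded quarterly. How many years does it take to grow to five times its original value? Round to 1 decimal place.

(1 + 0.005)^(4t) = 5.
4t = ln 5 / ln(1 + 0.005) ≈ 1.6094/0.00498754 ≈ 322.6916.
t ≈ 80.6729.

80.7 years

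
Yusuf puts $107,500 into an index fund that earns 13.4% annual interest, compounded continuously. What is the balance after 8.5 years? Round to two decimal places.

A = P·e^(rt) = 107,500·e^(0.134·8.5) = 107,500·e^1.139.
e^1.139 ≈ 3.12364315968, so A ≈ 335,791.6397.

$335,791.64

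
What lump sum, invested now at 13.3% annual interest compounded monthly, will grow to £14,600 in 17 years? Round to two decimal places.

£1,541.04

Periodic rate = 13.3%/12 = 0.0110833; 204 periods.
P = 14,600/(1 + 0.133/12)^204 ≈ 14,600/9.4741033143 ≈ 1,541.0429.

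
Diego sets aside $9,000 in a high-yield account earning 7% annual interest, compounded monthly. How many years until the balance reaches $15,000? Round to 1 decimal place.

7.3 years

We need (1 + 0.00583333)^(12t) = 1.6667, so 12t = ln 1.6667 / ln 1.005833 ≈ 87.8253.
t ≈ 87.8253/12 = 7.3188 years.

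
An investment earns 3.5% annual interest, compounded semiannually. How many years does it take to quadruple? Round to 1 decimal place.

40.0 years

(1 + 0.0175)^(2t) = 4.
2t = ln 4 / ln(1 + 0.0175) ≈ 1.3863/0.0173486 ≈ 79.9080.
t ≈ 39.9540.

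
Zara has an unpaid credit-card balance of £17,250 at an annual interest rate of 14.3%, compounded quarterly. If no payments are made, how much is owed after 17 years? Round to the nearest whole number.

£187,986

Periodic rate = 14.3%/4 = 0.03575; periods = 4·17 = 68.
A = 17,250·(1 + 0.03575)^68 ≈ 17,250·10.8977302578 ≈ 187,985.8469.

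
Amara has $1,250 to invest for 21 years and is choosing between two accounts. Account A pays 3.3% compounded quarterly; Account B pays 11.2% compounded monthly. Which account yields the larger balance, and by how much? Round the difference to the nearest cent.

Account B, by $10,498.19

A: (1 + 0.00825)^84 ≈ 1.994028573, so 1,250 × 1.994028573 ≈ 2,492.5357.
B: (1 + 0.112/12)^252 ≈ 10.3925772, so 1,250 × 10.3925772 ≈ 12,990.7215.
Difference ≈ 10,498.1858 in favor of B.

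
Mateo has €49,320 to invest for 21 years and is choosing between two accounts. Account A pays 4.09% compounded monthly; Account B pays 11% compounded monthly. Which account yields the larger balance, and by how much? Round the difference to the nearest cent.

Account B, by €375,416.30

Account A growth factor: (1 + 0.0409/12)^252 ≈ 2.35711781686; balance ≈ 116,253.0507.
Account B growth factor: (1 + 0.11/12)^252 ≈ 9.96896492676; balance ≈ 491,669.3502.
Account B is larger by 375,416.2995.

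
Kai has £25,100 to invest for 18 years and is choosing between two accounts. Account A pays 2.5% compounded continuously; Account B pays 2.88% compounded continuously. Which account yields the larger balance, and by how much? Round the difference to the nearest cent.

Account A growth factor: e^(0.025·18) = e^0.45 ≈ 1.5683121855; balance ≈ 39,364.6359.
Account B growth factor: e^(0.0288·18) = e^0.5184 ≈ 1.6793385573; balance ≈ 42,151.3978.
Account B is larger by 2,786.7619.

Account B, by £2,786.76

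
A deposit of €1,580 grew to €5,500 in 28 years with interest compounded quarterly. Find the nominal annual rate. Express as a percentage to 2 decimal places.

4.48%

The 112-period growth factor is 5,500/1,580 = 3.48101.
r/4 = 3.48101^(1/112) − 1 ≈ 0.0111991, so r ≈ 4·0.0111991 = 4.47962%.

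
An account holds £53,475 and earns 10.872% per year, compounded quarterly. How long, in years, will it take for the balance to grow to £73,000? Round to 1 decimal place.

(1 + 0.02718)^(4t) = 73,000/53,475 = 1.3651.
4t·ln(1 + 0.02718) = ln(1.3651); 4t = 0.31125/0.0268172 ≈ 11.6062.
t ≈ 2.9015 years.

2.9 years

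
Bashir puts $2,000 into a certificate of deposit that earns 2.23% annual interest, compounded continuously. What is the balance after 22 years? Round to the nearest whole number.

$3,267

A = P·e^(rt) = 2,000·e^(0.0223·22) = 2,000·e^0.4906.
e^0.4906 ≈ 1.633295904, so A ≈ 3,266.5918.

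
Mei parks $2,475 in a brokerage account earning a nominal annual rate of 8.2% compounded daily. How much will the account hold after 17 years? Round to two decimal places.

Periodic rate = 8.2%/365 = 0.000224658; periods = 365·17 = 6205.
A = 2,475·(1 + 0.082/365)^6205 ≈ 2,475·4.030310569 ≈ 9,975.0187.

$9,975.02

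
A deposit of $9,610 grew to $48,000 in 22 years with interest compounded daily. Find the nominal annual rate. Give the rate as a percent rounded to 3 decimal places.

7.312%

The 8030-period growth factor is 48,000/9,610 = 4.9948.
r/365 = 4.9948^(1/8030) − 1 ≈ 0.000200319, so r ≈ 365·0.000200319 = 7.31163%.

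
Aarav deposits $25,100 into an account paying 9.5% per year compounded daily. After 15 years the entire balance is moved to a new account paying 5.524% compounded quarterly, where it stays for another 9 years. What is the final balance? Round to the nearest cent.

After 15 years at 9.5%: 25,100 × 4.15708699318 ≈ 104,342.8835.
Then 9 years at 5.524%: 104,342.8835 × 1.63846264711 ≈ 170,961.9172.

$170,961.92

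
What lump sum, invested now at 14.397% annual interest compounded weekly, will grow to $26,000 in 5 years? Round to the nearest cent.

$12,670.05

Periodic rate = 14.397%/52 = 0.00276865; 260 periods.
P = 26,000/(1 + 0.14397/52)^260 ≈ 26,000/2.0520829034 ≈ 12,670.0534.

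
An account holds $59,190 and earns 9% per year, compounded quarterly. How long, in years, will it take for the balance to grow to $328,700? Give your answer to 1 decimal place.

19.3 years

(1 + 0.0225)^(4t) = 328,700/59,190 = 5.5533.
4t·ln(1 + 0.0225) = ln(5.5533); 4t = 1.7144/0.0222506 ≈ 77.0493.
t ≈ 19.2623 years.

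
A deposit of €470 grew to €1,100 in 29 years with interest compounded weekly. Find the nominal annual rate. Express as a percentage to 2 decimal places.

(1 + r/52)^1508 = 1,100/470 = 2.34043.
1 + r/52 = 2.34043^(1/1508) ≈ 1.000564, so r/52 ≈ 0.00056404.
r ≈ 52·0.00056404 = 2.93301%.

2.93%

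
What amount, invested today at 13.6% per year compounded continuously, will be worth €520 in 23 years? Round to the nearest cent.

P = A·e^(−rt) = 520·e^(−3.128).
e^(−3.128) ≈ 0.0438053203, so P ≈ 22.7788.

€22.78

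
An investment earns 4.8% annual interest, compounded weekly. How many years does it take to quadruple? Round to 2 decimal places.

28.89 years

(1 + 0.000923077)^(52t) = 4.
52t = ln 4 / ln(1 + 0.000923077) ≈ 1.3863/0.000922651 ≈ 1502.5119.
t ≈ 28.8945.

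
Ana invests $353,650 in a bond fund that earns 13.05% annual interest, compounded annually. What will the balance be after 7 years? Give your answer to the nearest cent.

$834,579.34

Annual rate = 13.05% = 0.1305; years = 7.
A = 353,650·(1 + 0.1305)^7 ≈ 353,650·2.3599019915 ≈ 834,579.3393.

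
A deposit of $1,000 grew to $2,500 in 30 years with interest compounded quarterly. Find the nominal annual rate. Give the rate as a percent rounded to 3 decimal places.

3.066%

The 120-period growth factor is 2,500/1,000 = 2.5.
r/4 = 2.5^(1/120) − 1 ≈ 0.00766498, so r ≈ 4·0.00766498 = 3.06599%.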